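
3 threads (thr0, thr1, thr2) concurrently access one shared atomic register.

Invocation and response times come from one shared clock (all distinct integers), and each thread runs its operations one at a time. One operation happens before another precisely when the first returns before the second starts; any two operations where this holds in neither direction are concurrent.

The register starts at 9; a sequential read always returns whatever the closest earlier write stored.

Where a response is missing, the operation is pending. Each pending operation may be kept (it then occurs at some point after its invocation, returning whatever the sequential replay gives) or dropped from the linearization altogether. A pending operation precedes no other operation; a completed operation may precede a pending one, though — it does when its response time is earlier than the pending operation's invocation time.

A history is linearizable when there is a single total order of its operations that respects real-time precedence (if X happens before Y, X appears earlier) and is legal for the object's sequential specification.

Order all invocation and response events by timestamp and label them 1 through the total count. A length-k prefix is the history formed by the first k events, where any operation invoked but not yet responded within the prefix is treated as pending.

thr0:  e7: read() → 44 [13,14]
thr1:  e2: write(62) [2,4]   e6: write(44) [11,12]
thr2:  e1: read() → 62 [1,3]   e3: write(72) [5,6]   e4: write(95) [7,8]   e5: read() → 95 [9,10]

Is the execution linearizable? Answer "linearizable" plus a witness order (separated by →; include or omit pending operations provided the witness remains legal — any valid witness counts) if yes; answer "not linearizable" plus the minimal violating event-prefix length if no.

linearizable — witness: e2 → e1 → e3 → e4 → e5 → e6 → e7

after step 1 (e2 write(62)): value 62
after step 2 (e1 read() → 62): value 62
after step 3 (e3 write(72)): value 72
after step 4 (e4 write(95)): value 95
after step 5 (e5 read() → 95): value 95
after step 6 (e6 write(44)): value 44
after step 7 (e7 read() → 44): value 44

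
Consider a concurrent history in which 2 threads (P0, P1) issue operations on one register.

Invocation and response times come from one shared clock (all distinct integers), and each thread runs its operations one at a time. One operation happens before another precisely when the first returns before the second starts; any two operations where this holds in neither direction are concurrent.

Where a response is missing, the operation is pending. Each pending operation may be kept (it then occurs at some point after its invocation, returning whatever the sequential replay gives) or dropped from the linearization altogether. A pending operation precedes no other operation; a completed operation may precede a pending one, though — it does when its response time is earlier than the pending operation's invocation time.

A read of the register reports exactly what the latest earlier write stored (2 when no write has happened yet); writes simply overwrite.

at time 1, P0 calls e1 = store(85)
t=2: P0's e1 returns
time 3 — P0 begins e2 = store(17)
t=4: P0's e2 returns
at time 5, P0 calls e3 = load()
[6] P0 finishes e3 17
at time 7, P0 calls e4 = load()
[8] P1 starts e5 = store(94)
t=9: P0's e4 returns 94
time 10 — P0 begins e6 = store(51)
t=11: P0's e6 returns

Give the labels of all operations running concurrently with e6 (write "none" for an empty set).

e6 spans [10,11]; an op avoiding the whole window 10..11 is ordered, any other is concurrent
e1 [1,2]: before
e2 [3,4]: before
e3 [5,6]: before
e4 [7,9]: before
e5 [8,…): concurrent

e5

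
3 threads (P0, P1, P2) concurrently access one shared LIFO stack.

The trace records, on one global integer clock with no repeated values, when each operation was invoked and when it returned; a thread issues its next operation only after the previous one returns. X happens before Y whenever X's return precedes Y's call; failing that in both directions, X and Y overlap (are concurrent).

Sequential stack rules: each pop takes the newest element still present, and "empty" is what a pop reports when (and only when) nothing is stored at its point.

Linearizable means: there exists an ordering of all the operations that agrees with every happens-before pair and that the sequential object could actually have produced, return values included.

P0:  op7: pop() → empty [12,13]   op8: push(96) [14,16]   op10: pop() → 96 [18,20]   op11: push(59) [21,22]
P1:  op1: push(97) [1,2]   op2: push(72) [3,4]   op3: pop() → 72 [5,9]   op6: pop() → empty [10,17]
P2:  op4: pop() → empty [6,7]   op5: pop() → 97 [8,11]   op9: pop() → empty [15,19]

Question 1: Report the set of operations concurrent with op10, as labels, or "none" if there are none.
Answer: op9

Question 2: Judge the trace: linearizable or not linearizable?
the violation lands at event 7, op4's response at time 7: events 1..6 linearize, events 1..7 do not
one real-time candidate order over the 3 completed operations — the LIFO stack replay rejects it
completion choices over the 1 pending operation (op3) were checked; none helps
for example op1, op2, op4 (pending dropped) fails at step 3: op4 pop() → empty is not legal there

not linearizable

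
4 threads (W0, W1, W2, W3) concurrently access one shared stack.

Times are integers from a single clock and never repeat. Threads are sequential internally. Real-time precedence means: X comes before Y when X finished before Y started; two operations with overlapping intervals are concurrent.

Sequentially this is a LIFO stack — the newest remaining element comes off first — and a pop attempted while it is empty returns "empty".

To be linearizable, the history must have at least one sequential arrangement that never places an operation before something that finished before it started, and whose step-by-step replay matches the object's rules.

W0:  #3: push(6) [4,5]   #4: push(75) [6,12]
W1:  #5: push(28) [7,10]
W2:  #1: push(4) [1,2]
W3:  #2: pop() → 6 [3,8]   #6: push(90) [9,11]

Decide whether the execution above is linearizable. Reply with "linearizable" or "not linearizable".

witness order: #1, #3, #2, #4, #5, #6
after step 1 (#1 push(4)): stack <4>
after step 2 (#3 push(6)): stack <4,6>
after step 3 (#2 pop() → 6): stack <4>
after step 4 (#4 push(75)): stack <4,75>
after step 5 (#5 push(28)): stack <4,75,28>
after step 6 (#6 push(90)): stack <4,75,28,90>

linearizable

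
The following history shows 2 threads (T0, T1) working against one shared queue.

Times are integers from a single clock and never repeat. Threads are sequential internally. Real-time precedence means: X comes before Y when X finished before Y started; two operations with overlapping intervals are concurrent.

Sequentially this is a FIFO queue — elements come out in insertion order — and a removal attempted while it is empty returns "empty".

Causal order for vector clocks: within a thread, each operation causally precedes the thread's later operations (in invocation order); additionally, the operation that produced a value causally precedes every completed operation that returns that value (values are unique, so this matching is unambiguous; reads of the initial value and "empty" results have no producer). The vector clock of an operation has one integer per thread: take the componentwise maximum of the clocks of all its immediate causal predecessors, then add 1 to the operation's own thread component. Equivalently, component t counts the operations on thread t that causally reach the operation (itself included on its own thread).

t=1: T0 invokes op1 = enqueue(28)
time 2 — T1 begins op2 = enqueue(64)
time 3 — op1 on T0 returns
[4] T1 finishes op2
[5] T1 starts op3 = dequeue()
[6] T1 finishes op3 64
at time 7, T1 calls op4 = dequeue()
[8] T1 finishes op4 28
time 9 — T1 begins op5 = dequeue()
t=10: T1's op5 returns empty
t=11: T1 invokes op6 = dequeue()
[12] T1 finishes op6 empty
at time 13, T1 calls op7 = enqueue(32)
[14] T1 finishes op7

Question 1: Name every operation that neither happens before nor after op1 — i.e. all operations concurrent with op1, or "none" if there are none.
concurrent with op1 ([1,3]): every op whose interval crosses 1..3
op2 [2,4]: concurrent
op3 [5,6]: after
op4 [7,8]: after
op5 [9,10]: after
op6 [11,12]: after
op7 [13,14]: after

op2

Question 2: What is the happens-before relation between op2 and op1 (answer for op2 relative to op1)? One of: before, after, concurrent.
op2 spans [2,4], op1 spans [1,3]
the intervals overlap in both directions

concurrent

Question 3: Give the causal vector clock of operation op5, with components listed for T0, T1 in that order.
no predecessors for op2 (invoked 2): T1 increments from zero → (0, 1)
no predecessors for op1 (invoked 1): T0 increments from zero → (1, 0)
merge at op3 (invoked 5): VC(op2)=(0, 1), own-thread bump on T1 → (0, 2)
merge at op4 (invoked 7): VC(op1)=(1, 0), VC(op3)=(0, 2), own-thread bump on T1 → (1, 3)
merge at op5 (invoked 9): VC(op4)=(1, 3), own-thread bump on T1 → (1, 4)
merge at op6 (invoked 11): VC(op5)=(1, 4), own-thread bump on T1 → (1, 5)
merge at op7 (invoked 13): VC(op6)=(1, 5), own-thread bump on T1 → (1, 6)
target: VC(op5) = (1, 4)

(1, 4)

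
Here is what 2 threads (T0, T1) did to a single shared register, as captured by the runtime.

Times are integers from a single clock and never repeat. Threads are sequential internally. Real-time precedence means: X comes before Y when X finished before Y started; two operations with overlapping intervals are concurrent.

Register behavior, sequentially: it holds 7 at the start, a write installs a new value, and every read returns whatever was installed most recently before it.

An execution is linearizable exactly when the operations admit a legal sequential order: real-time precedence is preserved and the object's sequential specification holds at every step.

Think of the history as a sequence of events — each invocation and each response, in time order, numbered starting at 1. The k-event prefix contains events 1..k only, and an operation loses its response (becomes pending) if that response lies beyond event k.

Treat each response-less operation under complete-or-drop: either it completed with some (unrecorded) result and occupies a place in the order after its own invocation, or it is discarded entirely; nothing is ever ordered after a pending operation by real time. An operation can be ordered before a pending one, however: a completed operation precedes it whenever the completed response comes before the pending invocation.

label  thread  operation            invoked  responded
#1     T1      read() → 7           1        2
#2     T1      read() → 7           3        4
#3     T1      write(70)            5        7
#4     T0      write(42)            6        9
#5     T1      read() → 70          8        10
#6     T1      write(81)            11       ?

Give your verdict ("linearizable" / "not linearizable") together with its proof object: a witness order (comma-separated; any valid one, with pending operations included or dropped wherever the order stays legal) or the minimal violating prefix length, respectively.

linearizable — witness: #1, #2, #3, #5, #4

after step 1 (#1 read() → 7): value 7
after step 2 (#2 read() → 7): value 7
after step 3 (#3 write(70)): value 70
after step 4 (#5 read() → 70): value 70
after step 5 (#4 write(42)): value 42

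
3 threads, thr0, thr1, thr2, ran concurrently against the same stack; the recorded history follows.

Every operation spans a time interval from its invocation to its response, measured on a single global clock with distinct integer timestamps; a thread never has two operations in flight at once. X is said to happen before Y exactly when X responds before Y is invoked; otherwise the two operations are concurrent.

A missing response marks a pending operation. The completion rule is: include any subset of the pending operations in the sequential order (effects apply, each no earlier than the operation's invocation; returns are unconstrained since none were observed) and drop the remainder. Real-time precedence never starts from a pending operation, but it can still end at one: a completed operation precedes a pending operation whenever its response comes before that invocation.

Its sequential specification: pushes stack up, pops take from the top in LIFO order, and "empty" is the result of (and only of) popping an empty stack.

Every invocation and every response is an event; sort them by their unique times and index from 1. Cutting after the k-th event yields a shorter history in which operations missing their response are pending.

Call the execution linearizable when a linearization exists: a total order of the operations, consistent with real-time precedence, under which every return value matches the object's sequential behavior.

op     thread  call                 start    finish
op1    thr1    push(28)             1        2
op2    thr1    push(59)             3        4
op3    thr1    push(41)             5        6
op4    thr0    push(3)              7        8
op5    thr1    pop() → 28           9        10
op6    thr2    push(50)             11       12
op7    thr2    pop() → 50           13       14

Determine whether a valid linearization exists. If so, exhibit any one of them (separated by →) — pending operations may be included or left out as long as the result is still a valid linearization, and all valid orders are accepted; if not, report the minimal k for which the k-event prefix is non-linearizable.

not linearizable — minimal violating prefix: 10 events

prefix check: 1..9 passes, 1..10 fails once op5's time-10 response joins
one real-time candidate order over the 5 completed operations — the stack replay rejects it
take op1, op2, op3, op4, op5: step 5 already fails, because op5 pop() → 28 cannot occur there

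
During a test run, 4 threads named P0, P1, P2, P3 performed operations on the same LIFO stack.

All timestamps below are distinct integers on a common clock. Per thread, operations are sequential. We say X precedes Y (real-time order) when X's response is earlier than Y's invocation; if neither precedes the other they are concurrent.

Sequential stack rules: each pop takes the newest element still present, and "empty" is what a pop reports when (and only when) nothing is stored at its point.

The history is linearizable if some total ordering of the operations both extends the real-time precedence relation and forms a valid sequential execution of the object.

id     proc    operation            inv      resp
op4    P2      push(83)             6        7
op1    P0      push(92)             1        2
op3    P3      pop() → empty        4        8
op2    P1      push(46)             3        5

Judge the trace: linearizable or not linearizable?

not linearizable

already the first 8 events (up to op3's response at time 8) admit no linearization; the first 7 still do
checked exhaustively: 3 real-time-consistent orders of 4 completed operations, zero legal LIFO stack replays
for example op1, op2, op3, op4 fails at step 3: op3 pop() → empty is not legal there
for example op1, op2, op4, op3 fails at step 4: op3 pop() → empty is not legal there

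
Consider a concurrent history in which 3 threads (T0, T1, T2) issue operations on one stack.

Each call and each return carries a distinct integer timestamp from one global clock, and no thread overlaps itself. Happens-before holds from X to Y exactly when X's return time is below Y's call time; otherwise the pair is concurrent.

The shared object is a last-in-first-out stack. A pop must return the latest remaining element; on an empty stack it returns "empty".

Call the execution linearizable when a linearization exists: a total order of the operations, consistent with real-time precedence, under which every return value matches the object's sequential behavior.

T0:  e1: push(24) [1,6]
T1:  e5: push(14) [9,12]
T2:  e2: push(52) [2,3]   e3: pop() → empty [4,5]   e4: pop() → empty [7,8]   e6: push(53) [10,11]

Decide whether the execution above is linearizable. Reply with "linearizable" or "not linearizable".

cut after 4 events: linearizable; cut after 5 events (e3 responds, time 5): not linearizable
one real-time candidate order over the 2 completed operations — the stack replay rejects it
no escape via the 1 pending operation (e1): every completion choice fails
one such order, e2, e3 (pending dropped), breaks at step 2 where e3 pop() → empty is illegal

not linearizable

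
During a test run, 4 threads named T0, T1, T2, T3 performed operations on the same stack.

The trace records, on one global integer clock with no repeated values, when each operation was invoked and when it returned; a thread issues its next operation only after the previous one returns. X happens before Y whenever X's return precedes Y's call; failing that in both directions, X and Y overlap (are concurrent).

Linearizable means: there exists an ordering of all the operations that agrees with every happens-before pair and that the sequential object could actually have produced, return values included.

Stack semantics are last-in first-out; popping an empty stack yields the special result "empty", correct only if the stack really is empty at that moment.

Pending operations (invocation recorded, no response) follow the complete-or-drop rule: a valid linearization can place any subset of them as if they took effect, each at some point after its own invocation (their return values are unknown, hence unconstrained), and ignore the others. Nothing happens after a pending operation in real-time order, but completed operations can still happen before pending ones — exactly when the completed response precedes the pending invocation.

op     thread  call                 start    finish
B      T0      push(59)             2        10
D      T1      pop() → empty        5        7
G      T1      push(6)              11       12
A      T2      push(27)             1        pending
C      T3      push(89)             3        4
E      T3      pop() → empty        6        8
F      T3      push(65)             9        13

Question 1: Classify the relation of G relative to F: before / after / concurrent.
G spans [11,12], F spans [9,13]
the intervals overlap in both directions

concurrent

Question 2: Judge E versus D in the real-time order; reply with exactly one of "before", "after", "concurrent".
E spans [6,8], D spans [5,7]
the intervals overlap in both directions

concurrent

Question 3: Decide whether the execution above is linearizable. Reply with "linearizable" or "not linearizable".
prefix check: 1..7 passes, 1..8 fails once E's time-8 response joins
real-time-consistent orders of the 3 completed operations: 2 — all fail the stack replay
including or dropping the 2 pending operations (A, B) in any combination fails
take C, D, E (pending dropped): step 2 already fails, because D pop() → empty cannot occur there
take C, E, D (pending dropped): step 2 already fails, because E pop() → empty cannot occur there

not linearizable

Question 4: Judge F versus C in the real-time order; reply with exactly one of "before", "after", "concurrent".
F spans [9,13], C spans [3,4]
resp(C)=4 < inv(F)=9

after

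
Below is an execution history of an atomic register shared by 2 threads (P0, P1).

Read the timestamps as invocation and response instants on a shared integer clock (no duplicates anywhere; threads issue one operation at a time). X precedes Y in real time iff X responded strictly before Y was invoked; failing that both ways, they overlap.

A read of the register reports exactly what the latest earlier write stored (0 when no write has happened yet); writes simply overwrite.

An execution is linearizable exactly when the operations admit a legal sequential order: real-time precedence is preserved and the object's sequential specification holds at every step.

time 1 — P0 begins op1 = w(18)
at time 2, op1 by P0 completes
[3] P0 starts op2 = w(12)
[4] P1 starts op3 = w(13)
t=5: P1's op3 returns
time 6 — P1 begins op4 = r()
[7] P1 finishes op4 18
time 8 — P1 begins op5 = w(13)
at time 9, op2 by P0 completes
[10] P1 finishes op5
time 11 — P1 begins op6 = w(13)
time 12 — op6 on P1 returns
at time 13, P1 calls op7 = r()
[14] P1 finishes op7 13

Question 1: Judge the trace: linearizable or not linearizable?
cut after 6 events: linearizable; cut after 7 events (op4 responds, time 7): not linearizable
exactly one order of the 3 completed ops respects real time; the atomic register replay fails
every completion of the 1 pending operation (op2) was checked; none linearizes
sample order op1, op3, op4 (pending dropped) stalls at step 3 — op4 r() → 18 has no legal effect

not linearizable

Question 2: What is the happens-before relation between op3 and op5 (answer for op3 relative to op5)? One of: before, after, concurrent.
op3 spans [4,5], op5 spans [8,10]
resp(op3)=5 < inv(op5)=8

before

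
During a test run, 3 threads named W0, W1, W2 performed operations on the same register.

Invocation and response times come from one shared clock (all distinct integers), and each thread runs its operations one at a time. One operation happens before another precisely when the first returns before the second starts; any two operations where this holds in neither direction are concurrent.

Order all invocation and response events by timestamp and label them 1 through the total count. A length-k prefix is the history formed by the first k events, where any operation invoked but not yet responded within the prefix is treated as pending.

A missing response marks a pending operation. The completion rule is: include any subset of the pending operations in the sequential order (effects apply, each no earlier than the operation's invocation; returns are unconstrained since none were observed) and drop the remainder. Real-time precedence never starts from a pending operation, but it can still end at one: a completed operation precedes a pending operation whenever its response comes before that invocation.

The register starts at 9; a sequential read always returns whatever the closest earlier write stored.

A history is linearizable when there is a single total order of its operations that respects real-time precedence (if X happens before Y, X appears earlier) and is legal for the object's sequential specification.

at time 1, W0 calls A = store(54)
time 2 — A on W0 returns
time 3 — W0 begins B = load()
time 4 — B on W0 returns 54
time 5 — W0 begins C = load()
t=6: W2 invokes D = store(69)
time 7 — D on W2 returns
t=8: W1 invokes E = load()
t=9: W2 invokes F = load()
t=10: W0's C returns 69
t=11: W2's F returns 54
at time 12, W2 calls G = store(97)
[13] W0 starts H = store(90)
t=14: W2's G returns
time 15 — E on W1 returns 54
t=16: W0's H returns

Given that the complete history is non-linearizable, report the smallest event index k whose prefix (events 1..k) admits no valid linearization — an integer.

11

one valid order for events 1..10 is A, B, D, C:
1. A store(54), leaving value 54
2. B load() → 54, leaving value 54
3. D store(69), leaving value 69
4. C load() → 69, leaving value 69
event 11 — F's response, time 11 — after it, nothing linearizes
completion choices over the 1 pending operation (E) were checked; none helps
sample order A, B, C, D, F (pending dropped) stalls at step 3 — C load() → 69 has no legal effect
sample order A, B, D, C, F (pending dropped) stalls at step 5 — F load() → 54 has no legal effect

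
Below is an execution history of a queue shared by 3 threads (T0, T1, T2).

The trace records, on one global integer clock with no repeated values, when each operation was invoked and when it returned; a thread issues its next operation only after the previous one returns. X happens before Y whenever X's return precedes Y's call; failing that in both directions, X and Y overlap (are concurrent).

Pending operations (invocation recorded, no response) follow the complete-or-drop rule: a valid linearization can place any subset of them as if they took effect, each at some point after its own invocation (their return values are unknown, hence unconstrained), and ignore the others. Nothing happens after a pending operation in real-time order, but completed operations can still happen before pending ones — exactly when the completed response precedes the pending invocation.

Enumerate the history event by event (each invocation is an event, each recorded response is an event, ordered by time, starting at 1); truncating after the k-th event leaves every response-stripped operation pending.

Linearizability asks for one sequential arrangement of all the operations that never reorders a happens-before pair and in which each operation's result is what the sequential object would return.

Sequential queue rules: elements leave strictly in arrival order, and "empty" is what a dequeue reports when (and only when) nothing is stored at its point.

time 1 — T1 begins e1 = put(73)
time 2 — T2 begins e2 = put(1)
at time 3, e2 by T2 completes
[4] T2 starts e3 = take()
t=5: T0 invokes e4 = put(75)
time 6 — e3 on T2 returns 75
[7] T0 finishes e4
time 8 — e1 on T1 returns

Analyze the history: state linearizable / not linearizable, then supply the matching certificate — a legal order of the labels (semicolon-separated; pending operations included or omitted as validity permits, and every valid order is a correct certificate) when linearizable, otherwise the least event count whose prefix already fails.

not linearizable — minimal violating prefix: 6 events

prefix check: 1..5 passes, 1..6 fails once e3's time-6 response joins
a single order respects real time; the 2 completed queue operations fail replay along it
every completion of the 2 pending operations (e1, e4) was checked; none linearizes
e.g. e2, e3 (pending dropped): illegal at step 2, since e3 take() → 75 cannot apply there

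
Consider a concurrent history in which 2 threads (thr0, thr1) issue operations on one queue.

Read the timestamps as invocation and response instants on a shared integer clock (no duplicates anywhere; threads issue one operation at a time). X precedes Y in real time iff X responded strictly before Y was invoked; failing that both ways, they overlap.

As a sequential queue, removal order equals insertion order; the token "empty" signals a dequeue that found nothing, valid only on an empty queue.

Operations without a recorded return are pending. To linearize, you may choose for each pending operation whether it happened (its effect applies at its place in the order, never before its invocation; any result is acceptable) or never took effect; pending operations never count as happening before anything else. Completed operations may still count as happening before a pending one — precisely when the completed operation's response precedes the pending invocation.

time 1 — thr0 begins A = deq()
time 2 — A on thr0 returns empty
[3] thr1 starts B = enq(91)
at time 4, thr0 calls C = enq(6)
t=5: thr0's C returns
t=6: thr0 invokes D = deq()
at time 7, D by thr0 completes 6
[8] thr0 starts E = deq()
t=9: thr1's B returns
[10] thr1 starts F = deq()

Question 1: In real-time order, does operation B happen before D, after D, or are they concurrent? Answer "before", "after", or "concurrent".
concurrent

B spans [3,9], D spans [6,7]
the intervals overlap in both directions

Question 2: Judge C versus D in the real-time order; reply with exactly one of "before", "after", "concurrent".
before

C spans [4,5], D spans [6,7]
resp(C)=5 < inv(D)=6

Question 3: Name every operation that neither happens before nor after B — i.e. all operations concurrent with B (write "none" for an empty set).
C, D, E

overlap test against B [3,9]: concurrent iff the interval meets 3..9
A [1,2]: before
C [4,5]: concurrent
D [6,7]: concurrent
E [8,…): concurrent
F [10,…): after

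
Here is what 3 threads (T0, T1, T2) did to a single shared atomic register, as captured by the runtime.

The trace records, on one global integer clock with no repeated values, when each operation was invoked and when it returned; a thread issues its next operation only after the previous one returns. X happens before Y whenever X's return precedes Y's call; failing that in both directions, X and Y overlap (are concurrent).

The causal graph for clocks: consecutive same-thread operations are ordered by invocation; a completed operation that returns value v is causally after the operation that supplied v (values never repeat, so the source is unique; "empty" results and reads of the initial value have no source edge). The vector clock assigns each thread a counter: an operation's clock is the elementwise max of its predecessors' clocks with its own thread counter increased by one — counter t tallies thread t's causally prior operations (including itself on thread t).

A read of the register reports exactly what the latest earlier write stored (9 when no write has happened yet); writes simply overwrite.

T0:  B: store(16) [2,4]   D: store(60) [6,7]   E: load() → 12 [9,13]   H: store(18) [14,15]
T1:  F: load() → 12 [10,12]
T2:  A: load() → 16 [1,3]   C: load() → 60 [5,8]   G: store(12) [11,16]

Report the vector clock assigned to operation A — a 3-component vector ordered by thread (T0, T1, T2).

(1, 0, 1)

VC(B, invoked at 2): no causal predecessors; +1 on T0 → (1, 0, 0)
invoked at 1, A merges VC(B)=(1, 0, 0) and bumps T2's slot → (1, 0, 1)
invoked at 6, D merges VC(B)=(1, 0, 0) and bumps T0's slot → (2, 0, 0)
invoked at 5, C merges VC(A)=(1, 0, 1), VC(D)=(2, 0, 0) and bumps T2's slot → (2, 0, 2)
invoked at 11, G merges VC(C)=(2, 0, 2) and bumps T2's slot → (2, 0, 3)
invoked at 10, F merges VC(G)=(2, 0, 3) and bumps T1's slot → (2, 1, 3)
invoked at 9, E merges VC(D)=(2, 0, 0), VC(G)=(2, 0, 3) and bumps T0's slot → (3, 0, 3)
invoked at 14, H merges VC(E)=(3, 0, 3) and bumps T0's slot → (4, 0, 3)
target: VC(A) = (1, 0, 1)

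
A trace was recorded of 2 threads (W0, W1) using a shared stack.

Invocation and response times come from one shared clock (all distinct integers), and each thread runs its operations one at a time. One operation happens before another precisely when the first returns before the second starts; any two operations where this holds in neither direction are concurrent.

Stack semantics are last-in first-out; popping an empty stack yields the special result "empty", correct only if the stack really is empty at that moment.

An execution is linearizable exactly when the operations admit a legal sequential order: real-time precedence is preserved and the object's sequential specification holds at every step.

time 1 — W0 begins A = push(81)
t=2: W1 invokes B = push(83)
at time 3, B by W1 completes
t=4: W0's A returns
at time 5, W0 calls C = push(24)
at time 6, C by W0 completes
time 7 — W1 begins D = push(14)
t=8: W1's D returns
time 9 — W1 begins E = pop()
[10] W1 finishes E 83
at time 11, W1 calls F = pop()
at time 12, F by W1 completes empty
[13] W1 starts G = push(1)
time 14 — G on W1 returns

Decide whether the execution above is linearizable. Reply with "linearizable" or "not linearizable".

through event 9 a valid linearization exists; event 10 (E responding at time 10) ends that
checked exhaustively: 2 real-time-consistent orders of 5 completed operations, zero legal stack replays
e.g. A, B, C, D, E: illegal at step 5, since E pop() → 83 cannot apply there
e.g. B, A, C, D, E: illegal at step 5, since E pop() → 83 cannot apply there

not linearizable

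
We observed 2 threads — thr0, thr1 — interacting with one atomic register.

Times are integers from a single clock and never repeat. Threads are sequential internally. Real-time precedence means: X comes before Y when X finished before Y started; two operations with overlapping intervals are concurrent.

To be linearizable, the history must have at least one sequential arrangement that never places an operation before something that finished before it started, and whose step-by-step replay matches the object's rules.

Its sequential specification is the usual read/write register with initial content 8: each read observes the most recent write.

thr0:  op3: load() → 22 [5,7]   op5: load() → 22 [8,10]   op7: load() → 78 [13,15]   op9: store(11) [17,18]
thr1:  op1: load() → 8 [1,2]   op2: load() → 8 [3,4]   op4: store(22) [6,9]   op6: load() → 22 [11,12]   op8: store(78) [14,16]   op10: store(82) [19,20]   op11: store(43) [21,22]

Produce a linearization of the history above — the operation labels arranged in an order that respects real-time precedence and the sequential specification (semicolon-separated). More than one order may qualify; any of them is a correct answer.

op1; op2; op4; op3; op5; op6; op8; op7; op9; op10; op11

step 1: op1 load() → 8 — value 8
step 2: op2 load() → 8 — value 8
step 3: op4 store(22) — value 22
step 4: op3 load() → 22 — value 22
step 5: op5 load() → 22 — value 22
step 6: op6 load() → 22 — value 22
step 7: op8 store(78) — value 78
step 8: op7 load() → 78 — value 78
step 9: op9 store(11) — value 11
step 10: op10 store(82) — value 82
step 11: op11 store(43) — value 43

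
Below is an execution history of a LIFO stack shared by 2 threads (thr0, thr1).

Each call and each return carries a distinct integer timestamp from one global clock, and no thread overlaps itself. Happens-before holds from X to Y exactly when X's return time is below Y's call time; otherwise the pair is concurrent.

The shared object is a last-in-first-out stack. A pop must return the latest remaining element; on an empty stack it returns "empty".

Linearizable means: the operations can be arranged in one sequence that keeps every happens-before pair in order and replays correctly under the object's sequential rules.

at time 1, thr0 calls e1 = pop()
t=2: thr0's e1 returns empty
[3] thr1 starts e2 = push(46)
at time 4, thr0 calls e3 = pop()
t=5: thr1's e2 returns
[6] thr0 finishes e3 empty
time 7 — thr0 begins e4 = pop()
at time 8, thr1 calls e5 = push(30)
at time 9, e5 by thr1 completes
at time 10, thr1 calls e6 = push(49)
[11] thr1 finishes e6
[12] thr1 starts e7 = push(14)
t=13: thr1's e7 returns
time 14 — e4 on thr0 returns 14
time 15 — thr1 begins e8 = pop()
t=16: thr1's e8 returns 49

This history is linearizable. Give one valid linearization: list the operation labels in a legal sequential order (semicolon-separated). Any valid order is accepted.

e1; e3; e2; e5; e6; e7; e4; e8

1. e1 pop() → empty, leaving stack <>
2. e3 pop() → empty, leaving stack <>
3. e2 push(46), leaving stack <46>
4. e5 push(30), leaving stack <46,30>
5. e6 push(49), leaving stack <46,30,49>
6. e7 push(14), leaving stack <46,30,49,14>
7. e4 pop() → 14, leaving stack <46,30,49>
8. e8 pop() → 49, leaving stack <46,30>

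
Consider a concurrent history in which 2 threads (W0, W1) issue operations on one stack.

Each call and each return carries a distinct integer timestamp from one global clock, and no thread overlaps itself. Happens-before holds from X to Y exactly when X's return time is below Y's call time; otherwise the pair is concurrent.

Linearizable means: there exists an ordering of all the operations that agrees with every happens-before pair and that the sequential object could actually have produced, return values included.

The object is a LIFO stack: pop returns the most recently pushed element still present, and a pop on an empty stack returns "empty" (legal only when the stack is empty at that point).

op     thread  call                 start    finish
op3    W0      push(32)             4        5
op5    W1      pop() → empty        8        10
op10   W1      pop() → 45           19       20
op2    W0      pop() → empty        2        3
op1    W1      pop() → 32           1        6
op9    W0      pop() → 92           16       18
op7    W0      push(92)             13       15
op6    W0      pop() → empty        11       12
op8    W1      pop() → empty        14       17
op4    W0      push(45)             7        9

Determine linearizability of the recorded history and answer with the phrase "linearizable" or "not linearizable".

not linearizable

cut after 11 events: linearizable; cut after 12 events (op6 responds, time 12): not linearizable
6 orders of the 6 completed stack ops respect real time; none is legal
take op1, op2, op3, op4, op5, op6: step 1 already fails, because op1 pop() → 32 cannot occur there
take op1, op2, op3, op5, op4, op6: step 1 already fails, because op1 pop() → 32 cannot occur there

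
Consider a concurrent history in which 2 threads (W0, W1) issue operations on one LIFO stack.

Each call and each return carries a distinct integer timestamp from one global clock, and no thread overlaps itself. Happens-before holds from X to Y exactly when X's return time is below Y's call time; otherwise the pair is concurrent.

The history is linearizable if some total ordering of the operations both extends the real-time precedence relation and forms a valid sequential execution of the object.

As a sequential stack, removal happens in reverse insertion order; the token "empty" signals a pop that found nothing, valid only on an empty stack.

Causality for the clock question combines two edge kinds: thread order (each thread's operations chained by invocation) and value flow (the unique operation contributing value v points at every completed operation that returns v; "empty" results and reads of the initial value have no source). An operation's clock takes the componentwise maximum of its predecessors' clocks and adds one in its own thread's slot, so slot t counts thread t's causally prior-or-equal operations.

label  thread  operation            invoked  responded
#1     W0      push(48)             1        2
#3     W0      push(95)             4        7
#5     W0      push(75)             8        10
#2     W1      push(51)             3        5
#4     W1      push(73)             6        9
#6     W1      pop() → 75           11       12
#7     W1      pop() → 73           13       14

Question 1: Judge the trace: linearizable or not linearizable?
linearizable

witness order: #1, #2, #3, #4, #5, #6, #7
1. #1 push(48), leaving stack <48>
2. #2 push(51), leaving stack <48,51>
3. #3 push(95), leaving stack <48,51,95>
4. #4 push(73), leaving stack <48,51,95,73>
5. #5 push(75), leaving stack <48,51,95,73,75>
6. #6 pop() → 75, leaving stack <48,51,95,73>
7. #7 pop() → 73, leaving stack <48,51,95>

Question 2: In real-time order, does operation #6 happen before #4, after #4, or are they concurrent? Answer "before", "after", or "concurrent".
after

#6 spans [11,12], #4 spans [6,9]
resp(#4)=9 < inv(#6)=11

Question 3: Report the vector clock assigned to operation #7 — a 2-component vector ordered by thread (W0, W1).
(3, 4)

#2, invoked 3, has no incoming edges; only W1's bump applies → (0, 1)
#1, invoked 1, has no incoming edges; only W0's bump applies → (1, 0)
#4 (invocation 6): componentwise max over VC(#2)=(0, 1), +1 at W1, giving (0, 2)
#3 (invocation 4): componentwise max over VC(#1)=(1, 0), +1 at W0, giving (2, 0)
#5 (invocation 8): componentwise max over VC(#3)=(2, 0), +1 at W0, giving (3, 0)
#6 (invocation 11): componentwise max over VC(#4)=(0, 2), VC(#5)=(3, 0), +1 at W1, giving (3, 3)
#7 (invocation 13): componentwise max over VC(#4)=(0, 2), VC(#6)=(3, 3), +1 at W1, giving (3, 4)
target: VC(#7) = (3, 4)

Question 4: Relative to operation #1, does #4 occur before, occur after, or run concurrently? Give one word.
after

#4 spans [6,9], #1 spans [1,2]
resp(#1)=2 < inv(#4)=6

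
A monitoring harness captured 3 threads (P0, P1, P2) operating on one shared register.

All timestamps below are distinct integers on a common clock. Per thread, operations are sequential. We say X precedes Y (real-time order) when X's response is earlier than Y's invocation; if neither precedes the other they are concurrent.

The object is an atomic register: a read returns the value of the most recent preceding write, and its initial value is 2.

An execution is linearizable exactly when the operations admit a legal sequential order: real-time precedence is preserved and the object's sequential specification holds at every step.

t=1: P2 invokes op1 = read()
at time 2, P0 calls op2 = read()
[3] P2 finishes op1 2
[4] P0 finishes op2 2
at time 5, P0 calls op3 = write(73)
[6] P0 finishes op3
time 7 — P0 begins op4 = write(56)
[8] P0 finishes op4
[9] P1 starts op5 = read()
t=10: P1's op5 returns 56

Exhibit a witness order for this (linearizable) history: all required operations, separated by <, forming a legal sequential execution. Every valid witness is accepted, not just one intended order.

after step 1 (op1 read() → 2): value 2
after step 2 (op2 read() → 2): value 2
after step 3 (op3 write(73)): value 73
after step 4 (op4 write(56)): value 56
after step 5 (op5 read() → 56): value 56

op1 < op2 < op3 < op4 < op5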